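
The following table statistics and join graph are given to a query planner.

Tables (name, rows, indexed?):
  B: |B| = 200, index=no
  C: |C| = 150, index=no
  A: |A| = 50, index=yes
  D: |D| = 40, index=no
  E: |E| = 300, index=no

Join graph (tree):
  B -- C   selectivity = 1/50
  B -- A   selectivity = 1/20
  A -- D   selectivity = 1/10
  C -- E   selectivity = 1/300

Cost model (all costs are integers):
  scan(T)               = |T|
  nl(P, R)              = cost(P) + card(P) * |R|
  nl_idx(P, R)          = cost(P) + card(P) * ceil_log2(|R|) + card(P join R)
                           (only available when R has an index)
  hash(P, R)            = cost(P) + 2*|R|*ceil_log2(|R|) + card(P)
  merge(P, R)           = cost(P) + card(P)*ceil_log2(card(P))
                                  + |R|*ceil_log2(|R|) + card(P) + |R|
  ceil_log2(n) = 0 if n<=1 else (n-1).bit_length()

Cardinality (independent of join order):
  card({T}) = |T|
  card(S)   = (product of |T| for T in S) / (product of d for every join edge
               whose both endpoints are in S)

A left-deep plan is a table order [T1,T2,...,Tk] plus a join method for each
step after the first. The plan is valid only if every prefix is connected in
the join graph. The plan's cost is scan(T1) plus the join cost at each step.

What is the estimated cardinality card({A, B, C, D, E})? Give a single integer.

Tables in S: A(50), B(200), C(150), D(40), E(300)
Edges inside S: B-C(d=50), B-A(d=20), A-D(d=10), C-E(d=300)
numerator = 50 * 200 * 150 * 40 * 300 = 18000000000
denominator = 50 * 20 * 10 * 300 = 3000000
card(S) = 18000000000 / 3000000 = 6000

6000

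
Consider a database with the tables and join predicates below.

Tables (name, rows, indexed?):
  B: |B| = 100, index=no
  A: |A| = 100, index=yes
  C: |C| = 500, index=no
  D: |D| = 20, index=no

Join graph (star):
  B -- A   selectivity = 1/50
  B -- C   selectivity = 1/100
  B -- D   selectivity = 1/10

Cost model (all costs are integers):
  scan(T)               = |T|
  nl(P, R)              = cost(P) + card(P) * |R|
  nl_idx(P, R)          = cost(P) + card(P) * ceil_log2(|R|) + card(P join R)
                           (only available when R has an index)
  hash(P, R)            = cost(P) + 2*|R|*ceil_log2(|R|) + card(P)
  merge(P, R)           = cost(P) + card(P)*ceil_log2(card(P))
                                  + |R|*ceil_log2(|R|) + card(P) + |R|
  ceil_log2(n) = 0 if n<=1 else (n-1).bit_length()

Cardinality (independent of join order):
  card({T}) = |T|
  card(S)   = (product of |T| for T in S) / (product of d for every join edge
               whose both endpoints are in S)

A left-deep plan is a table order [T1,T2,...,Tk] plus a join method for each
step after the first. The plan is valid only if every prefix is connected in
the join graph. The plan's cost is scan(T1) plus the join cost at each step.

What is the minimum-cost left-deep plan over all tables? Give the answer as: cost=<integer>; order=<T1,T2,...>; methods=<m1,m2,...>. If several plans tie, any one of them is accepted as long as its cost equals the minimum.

cost=5500; order=C,B,A,D; methods=hash,hash,hash

Selinger DP (subsets sized 1..n):
  {B}: scan cost=100, card=100
  {A}: scan cost=100, card=100
  {C}: scan cost=500, card=500
  {D}: scan cost=20, card=20
  {AB}: card=200; try (A,nl_idx)→1000, (B,hash)→1600, (A,hash)→1600, (B,merge)→1700, (A,merge)→1700, (B,nl)→10100 …(+1); best=1000 via (A,nl_idx)
  {BC}: card=500; try (B,hash)→2400, (C,merge)→5900, (B,merge)→6300, (C,hash)→9200, (C,nl)→50100, (B,nl)→50500; best=2400 via (B,hash)
  {BD}: card=200; try (D,hash)→400, (B,merge)→940, (D,merge)→1020, (B,hash)→1440, (B,nl)→2020, (D,nl)→2100; best=400 via (D,hash)
  {ABC}: card=1000; try (A,hash)→4300, (A,nl_idx)→6900, (C,merge)→7800, (A,merge)→8200, (C,hash)→10200, (A,nl)→52400 …(+1); best=4300 via (A,hash)
  {ABD}: card=400; try (D,hash)→1400, (A,hash)→2000, (A,nl_idx)→2200, (D,merge)→2920, (A,merge)→3000, (D,nl)→5000 …(+1); best=1400 via (D,hash)
  {BCD}: card=1000; try (D,hash)→3100, (C,merge)→7200, (D,merge)→7520, (C,hash)→9600, (D,nl)→12400, (C,nl)→100400; best=3100 via (D,hash)
  {ABCD}: card=2000; try (D,hash)→5500, (A,hash)→5500, (C,merge)→10400, (C,hash)→10800, (A,nl_idx)→12100, (A,merge)→14900 …(+4); best=5500 via (D,hash)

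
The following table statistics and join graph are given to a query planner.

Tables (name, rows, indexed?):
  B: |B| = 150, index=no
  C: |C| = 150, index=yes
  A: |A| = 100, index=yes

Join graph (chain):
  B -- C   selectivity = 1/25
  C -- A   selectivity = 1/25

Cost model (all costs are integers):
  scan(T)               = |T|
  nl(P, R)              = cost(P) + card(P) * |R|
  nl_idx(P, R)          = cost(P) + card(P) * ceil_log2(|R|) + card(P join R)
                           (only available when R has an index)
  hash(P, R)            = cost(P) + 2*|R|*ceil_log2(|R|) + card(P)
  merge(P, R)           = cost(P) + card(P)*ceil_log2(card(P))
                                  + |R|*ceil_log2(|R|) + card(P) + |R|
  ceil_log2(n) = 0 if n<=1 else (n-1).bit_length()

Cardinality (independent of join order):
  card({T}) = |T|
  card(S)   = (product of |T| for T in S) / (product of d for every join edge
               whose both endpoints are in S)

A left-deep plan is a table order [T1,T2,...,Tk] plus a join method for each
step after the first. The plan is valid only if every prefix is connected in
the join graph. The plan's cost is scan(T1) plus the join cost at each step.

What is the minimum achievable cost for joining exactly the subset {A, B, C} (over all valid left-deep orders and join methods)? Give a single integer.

4500

Selinger DP over subsets of {A,B,C}:
  {B}: scan cost=150, card=150
  {C}: scan cost=150, card=150
  {A}: scan cost=100, card=100
  {BC}: card=900; try (C,nl_idx)→2250, (C,hash)→2700, (B,hash)→2700, (C,merge)→2850, (B,merge)→2850, (C,nl)→22650 …(+1); best=2250 via (C,nl_idx)
  {AC}: card=600; try (C,nl_idx)→1500, (A,hash)→1700, (A,nl_idx)→1800, (C,merge)→2250, (A,merge)→2300, (C,hash)→2600 …(+2); best=1500 via (C,nl_idx)
  {ABC}: card=3600; try (B,hash)→4500, (A,hash)→4550, (B,merge)→9450, (A,nl_idx)→12150, (A,merge)→12950, (B,nl)→91500 …(+1); best=4500 via (B,hash)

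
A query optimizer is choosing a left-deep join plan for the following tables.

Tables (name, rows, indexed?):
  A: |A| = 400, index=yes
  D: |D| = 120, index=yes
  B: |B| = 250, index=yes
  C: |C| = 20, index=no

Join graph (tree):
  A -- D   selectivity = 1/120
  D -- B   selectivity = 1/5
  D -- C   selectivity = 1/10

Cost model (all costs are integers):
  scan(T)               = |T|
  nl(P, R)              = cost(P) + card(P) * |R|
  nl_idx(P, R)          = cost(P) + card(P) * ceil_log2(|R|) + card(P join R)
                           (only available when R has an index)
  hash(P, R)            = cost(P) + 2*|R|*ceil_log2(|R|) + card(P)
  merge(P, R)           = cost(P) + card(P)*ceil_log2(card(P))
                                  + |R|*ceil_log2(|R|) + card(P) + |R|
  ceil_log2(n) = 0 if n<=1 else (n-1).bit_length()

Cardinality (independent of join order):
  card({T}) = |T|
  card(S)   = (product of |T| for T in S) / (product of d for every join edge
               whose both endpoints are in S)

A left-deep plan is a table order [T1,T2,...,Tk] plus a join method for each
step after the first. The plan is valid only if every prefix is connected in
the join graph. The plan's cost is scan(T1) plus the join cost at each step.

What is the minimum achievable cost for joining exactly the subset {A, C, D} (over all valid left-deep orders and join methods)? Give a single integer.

Selinger DP over subsets of {A,C,D}:
  {A}: scan cost=400, card=400
  {D}: scan cost=120, card=120
  {C}: scan cost=20, card=20
  {AD}: card=400; try (A,nl_idx)→1600, (D,hash)→2480, (D,nl_idx)→3600, (A,merge)→5080, (D,merge)→5360, (A,hash)→7440 …(+2); best=1600 via (A,nl_idx)
  {CD}: card=240; try (D,nl_idx)→400, (C,hash)→440, (D,merge)→1100, (C,merge)→1200, (D,hash)→1720, (D,nl)→2420 …(+1); best=400 via (D,nl_idx)
  {ACD}: card=800; try (C,hash)→2200, (A,nl_idx)→3360, (C,merge)→5720, (A,merge)→6560, (A,hash)→7840, (C,nl)→9600 …(+1); best=2200 via (C,hash)

2200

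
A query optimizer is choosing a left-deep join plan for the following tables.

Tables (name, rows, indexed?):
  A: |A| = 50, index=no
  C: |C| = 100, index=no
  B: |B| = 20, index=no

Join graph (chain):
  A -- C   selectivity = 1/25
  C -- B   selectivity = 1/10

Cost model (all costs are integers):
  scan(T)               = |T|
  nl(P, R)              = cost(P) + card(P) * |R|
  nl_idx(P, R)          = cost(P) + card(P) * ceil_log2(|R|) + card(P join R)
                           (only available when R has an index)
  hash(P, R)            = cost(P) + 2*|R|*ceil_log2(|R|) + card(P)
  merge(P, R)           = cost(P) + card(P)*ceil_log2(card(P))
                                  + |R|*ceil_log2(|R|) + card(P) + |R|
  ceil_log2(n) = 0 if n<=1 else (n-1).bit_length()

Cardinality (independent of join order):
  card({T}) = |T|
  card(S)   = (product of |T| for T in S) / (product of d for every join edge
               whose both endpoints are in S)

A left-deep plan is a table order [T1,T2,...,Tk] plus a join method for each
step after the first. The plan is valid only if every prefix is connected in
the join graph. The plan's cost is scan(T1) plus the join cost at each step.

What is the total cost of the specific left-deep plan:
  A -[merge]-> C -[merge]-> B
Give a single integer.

3120

step 1: scan A: cost=50, card=50
step 2: join C via merge
    card(P join C) = 50*100/(25) = 200
    cost = 50 + 50*6 + 100*7 + 50 + 100 = 1200
step 3: join B via merge
    card(P join B) = 200*20/(10) = 400
    cost = 1200 + 200*8 + 20*5 + 200 + 20 = 3120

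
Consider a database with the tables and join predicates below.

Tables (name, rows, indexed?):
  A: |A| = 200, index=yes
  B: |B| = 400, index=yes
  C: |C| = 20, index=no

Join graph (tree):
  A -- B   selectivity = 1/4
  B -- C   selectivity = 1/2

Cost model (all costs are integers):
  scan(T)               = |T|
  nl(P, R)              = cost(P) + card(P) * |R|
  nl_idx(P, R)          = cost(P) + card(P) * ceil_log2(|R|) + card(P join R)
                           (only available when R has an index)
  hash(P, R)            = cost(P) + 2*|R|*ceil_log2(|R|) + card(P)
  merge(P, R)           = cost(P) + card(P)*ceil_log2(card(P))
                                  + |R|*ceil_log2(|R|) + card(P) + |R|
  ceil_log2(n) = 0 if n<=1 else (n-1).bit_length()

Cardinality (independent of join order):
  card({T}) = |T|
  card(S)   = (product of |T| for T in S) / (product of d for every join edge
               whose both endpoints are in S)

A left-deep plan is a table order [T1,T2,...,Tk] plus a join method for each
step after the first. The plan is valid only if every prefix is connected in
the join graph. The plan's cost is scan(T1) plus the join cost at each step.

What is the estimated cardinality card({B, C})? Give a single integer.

4000

Tables in S: B(400), C(20)
Edges inside S: B-C(d=2)
numerator = 400 * 20 = 8000
denominator = 2 = 2
card(S) = 8000 / 2 = 4000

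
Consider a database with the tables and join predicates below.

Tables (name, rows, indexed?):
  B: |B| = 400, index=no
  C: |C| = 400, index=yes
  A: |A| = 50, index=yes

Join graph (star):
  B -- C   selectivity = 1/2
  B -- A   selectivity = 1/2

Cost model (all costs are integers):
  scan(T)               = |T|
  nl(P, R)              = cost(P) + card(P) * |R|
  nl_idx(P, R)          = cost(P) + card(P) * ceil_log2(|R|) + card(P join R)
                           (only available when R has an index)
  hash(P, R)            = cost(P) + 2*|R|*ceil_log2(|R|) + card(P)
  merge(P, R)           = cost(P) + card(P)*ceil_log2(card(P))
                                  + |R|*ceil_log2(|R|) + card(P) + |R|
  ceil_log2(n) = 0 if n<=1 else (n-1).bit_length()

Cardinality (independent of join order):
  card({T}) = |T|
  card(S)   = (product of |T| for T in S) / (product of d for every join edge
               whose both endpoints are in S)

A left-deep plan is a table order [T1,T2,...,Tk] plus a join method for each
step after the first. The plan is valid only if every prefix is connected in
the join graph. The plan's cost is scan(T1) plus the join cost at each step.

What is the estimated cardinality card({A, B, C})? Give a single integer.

2000000

Tables in S: A(50), B(400), C(400)
Edges inside S: B-C(d=2), B-A(d=2)
numerator = 50 * 400 * 400 = 8000000
denominator = 2 * 2 = 4
card(S) = 8000000 / 4 = 2000000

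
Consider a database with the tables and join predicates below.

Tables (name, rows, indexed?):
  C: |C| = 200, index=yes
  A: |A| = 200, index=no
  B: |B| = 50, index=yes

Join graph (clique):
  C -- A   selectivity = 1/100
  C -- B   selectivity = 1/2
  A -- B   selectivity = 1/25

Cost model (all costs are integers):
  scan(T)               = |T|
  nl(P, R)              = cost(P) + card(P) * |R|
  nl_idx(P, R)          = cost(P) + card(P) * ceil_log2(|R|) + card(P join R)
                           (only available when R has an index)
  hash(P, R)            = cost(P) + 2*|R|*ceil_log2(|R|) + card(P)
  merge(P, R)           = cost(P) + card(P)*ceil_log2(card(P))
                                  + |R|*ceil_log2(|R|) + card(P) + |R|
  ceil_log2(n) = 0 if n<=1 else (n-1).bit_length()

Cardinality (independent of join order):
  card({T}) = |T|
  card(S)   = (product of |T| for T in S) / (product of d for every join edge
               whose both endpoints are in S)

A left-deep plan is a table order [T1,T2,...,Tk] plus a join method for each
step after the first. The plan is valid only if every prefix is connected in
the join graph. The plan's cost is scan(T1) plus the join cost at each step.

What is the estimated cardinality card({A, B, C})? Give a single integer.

Tables in S: A(200), B(50), C(200)
Edges inside S: C-A(d=100), C-B(d=2), A-B(d=25)
numerator = 200 * 50 * 200 = 2000000
denominator = 100 * 2 * 25 = 5000
card(S) = 2000000 / 5000 = 400

400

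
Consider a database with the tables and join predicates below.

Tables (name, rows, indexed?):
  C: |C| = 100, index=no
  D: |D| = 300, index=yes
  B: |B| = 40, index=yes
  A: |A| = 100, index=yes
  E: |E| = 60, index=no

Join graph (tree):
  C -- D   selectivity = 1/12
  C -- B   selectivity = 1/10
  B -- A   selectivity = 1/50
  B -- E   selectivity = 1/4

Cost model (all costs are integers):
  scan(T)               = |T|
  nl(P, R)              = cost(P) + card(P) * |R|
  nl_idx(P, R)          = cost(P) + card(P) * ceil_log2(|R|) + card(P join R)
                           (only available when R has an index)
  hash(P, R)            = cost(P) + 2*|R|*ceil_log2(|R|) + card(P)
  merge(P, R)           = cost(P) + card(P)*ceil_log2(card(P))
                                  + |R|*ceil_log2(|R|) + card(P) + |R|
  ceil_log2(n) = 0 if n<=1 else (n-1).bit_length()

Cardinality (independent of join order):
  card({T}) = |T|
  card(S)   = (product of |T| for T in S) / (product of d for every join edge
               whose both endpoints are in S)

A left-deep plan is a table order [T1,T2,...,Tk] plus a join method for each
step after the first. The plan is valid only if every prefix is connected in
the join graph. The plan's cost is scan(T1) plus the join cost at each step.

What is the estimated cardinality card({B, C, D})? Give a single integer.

Tables in S: B(40), C(100), D(300)
Edges inside S: C-D(d=12), C-B(d=10)
numerator = 40 * 100 * 300 = 1200000
denominator = 12 * 10 = 120
card(S) = 1200000 / 120 = 10000

10000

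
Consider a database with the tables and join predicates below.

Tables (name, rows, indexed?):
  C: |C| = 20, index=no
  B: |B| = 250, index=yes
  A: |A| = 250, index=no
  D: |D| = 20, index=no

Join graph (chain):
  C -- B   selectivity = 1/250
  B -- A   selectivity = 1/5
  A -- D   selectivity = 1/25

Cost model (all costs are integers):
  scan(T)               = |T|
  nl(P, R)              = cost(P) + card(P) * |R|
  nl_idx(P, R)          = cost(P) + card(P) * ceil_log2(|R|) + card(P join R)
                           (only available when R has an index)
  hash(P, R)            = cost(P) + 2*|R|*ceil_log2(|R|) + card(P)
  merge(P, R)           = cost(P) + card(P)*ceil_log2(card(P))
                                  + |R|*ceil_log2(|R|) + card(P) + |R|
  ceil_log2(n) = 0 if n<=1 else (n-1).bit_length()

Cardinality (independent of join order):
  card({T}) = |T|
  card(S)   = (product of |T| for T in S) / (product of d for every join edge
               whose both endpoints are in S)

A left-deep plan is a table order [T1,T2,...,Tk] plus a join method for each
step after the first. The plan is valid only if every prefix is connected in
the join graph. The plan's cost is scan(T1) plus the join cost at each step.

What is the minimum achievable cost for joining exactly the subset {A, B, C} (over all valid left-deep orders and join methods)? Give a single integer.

2570

Selinger DP over subsets of {A,B,C}:
  {C}: scan cost=20, card=20
  {B}: scan cost=250, card=250
  {A}: scan cost=250, card=250
  {BC}: card=20; try (B,nl_idx)→200, (C,hash)→700, (B,merge)→2390, (C,merge)→2620, (B,hash)→4040, (B,nl)→5020 …(+1); best=200 via (B,nl_idx)
  {AB}: card=12500; try (B,hash)→4500, (A,hash)→4500, (B,merge)→4750, (A,merge)→4750, (B,nl_idx)→14750, (B,nl)→62750 …(+1); best=4500 via (B,hash)
  {ABC}: card=1000; try (A,merge)→2570, (A,hash)→4220, (A,nl)→5200, (C,hash)→17200, (C,merge)→192120, (C,nl)→254500; best=2570 via (A,merge)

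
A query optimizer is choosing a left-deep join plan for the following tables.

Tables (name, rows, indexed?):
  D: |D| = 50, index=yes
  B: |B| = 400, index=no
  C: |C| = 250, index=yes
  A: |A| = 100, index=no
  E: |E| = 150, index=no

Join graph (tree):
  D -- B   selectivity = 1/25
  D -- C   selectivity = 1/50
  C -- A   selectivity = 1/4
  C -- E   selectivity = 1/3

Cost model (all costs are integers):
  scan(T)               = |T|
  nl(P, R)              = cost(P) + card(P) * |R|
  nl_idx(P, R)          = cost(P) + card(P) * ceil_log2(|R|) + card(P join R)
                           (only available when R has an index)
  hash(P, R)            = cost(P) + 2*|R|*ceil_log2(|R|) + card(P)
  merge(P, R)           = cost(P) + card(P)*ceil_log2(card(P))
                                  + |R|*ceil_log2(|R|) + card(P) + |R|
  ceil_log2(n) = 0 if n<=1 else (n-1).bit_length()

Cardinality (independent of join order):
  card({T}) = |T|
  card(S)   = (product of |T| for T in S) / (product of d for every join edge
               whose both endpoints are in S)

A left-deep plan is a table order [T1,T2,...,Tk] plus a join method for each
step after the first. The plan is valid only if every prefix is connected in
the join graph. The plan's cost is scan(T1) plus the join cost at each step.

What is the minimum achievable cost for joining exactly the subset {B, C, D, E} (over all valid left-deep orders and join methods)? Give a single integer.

12600

Selinger DP over subsets of {B,C,D,E}:
  {D}: scan cost=50, card=50
  {B}: scan cost=400, card=400
  {C}: scan cost=250, card=250
  {E}: scan cost=150, card=150
  {BD}: card=800; try (D,hash)→1400, (D,nl_idx)→3600, (B,merge)→4400, (D,merge)→4750, (B,hash)→7300, (B,nl)→20050 …(+1); best=1400 via (D,hash)
  {CD}: card=250; try (C,nl_idx)→700, (D,hash)→1100, (D,nl_idx)→2000, (C,merge)→2650, (D,merge)→2850, (C,hash)→4100 …(+2); best=700 via (C,nl_idx)
  {CE}: card=12500; try (E,hash)→2900, (C,merge)→3750, (E,merge)→3850, (C,hash)→4300, (C,nl_idx)→13850, (C,nl)→37650 …(+1); best=2900 via (E,hash)
  {BCD}: card=4000; try (C,hash)→6200, (B,merge)→6950, (B,hash)→8150, (C,nl_idx)→11800, (C,merge)→12450, (B,nl)→100700 …(+1); best=6200 via (C,hash)
  {CDE}: card=12500; try (E,hash)→3350, (E,merge)→4300, (D,hash)→16000, (E,nl)→38200, (D,nl_idx)→90400, (D,merge)→190750 …(+1); best=3350 via (E,hash)
  {BCDE}: card=200000; try (E,hash)→12600, (B,hash)→23050, (E,merge)→59550, (B,merge)→194850, (E,nl)→606200, (B,nl)→5003350; best=12600 via (E,hash)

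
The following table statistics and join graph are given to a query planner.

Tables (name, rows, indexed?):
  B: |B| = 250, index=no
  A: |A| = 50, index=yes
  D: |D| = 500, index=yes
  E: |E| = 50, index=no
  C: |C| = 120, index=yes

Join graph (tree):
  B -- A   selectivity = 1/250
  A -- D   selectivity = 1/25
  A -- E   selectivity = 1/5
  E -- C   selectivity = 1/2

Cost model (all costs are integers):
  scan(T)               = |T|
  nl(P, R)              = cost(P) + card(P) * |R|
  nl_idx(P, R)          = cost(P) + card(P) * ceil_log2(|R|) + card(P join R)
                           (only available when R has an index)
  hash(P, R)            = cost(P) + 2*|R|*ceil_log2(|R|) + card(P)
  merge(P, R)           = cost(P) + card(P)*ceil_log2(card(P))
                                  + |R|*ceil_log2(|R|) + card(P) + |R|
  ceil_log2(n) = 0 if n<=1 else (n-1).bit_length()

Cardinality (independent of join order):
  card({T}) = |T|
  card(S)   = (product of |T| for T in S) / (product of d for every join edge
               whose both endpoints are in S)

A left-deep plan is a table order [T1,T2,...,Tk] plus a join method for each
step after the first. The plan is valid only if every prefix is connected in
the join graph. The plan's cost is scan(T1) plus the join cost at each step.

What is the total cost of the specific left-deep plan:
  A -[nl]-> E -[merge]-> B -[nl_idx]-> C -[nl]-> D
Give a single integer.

15043300

step 1: scan A: cost=50, card=50
step 2: join E via nl
    card(P join E) = 50*50/(5) = 500
    cost = 50 + 50*50 = 2550
step 3: join B via merge
    card(P join B) = 500*250/(250) = 500
    cost = 2550 + 500*9 + 250*8 + 500 + 250 = 9800
step 4: join C via nl_idx
    card(P join C) = 500*120/(2) = 30000
    cost = 9800 + 500*7 + 30000 = 43300
step 5: join D via nl
    card(P join D) = 30000*500/(25) = 600000
    cost = 43300 + 30000*500 = 15043300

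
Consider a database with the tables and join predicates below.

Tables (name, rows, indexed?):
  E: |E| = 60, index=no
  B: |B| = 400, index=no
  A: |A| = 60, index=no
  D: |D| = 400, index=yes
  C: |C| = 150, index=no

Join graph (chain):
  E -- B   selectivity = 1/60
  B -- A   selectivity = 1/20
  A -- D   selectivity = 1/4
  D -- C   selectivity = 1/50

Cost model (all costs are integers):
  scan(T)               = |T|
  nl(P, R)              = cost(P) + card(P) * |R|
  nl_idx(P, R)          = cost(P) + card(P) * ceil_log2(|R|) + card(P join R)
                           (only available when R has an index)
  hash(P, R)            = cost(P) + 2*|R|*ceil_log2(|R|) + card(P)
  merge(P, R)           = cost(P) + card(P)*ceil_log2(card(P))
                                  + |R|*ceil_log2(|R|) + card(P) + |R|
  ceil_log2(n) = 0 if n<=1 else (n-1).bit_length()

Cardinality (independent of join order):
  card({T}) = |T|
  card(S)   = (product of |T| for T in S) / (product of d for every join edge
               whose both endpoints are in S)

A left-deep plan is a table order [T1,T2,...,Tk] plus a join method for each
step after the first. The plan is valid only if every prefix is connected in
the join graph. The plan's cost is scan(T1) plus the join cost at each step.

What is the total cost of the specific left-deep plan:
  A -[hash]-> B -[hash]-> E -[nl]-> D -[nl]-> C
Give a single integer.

18489240

step 1: scan A: cost=60, card=60
step 2: join B via hash
    card(P join B) = 60*400/(20) = 1200
    cost = 60 + 2*400*9 + 60 = 7320
step 3: join E via hash
    card(P join E) = 1200*60/(60) = 1200
    cost = 7320 + 2*60*6 + 1200 = 9240
step 4: join D via nl
    card(P join D) = 1200*400/(4) = 120000
    cost = 9240 + 1200*400 = 489240
step 5: join C via nl
    card(P join C) = 120000*150/(50) = 360000
    cost = 489240 + 120000*150 = 18489240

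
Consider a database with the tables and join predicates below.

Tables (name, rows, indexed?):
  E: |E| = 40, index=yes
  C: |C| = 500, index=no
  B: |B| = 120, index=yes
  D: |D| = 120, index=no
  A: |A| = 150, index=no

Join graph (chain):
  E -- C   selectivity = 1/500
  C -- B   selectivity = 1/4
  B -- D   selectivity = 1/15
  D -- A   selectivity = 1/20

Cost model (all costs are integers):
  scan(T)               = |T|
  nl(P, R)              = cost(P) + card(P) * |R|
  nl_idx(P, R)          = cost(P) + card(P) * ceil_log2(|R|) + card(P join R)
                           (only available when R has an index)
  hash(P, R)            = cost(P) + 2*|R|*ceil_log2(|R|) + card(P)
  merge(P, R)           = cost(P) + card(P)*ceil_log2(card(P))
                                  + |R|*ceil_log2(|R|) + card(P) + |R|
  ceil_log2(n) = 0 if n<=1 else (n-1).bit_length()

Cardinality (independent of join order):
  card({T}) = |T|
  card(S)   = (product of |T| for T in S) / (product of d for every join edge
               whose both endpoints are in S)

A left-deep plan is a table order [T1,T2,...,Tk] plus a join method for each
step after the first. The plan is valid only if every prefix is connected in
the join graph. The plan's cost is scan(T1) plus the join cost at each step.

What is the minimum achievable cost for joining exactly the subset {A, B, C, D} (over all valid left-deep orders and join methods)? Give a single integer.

20760

Selinger DP over subsets of {A,B,C,D}:
  {C}: scan cost=500, card=500
  {B}: scan cost=120, card=120
  {D}: scan cost=120, card=120
  {A}: scan cost=150, card=150
  {BC}: card=15000; try (B,hash)→2680, (C,merge)→6080, (B,merge)→6460, (C,hash)→9240, (B,nl_idx)→19000, (C,nl)→60120 …(+1); best=2680 via (B,hash)
  {BD}: card=960; try (D,hash)→1920, (B,hash)→1920, (B,nl_idx)→1920, (D,merge)→2040, (B,merge)→2040, (D,nl)→14520 …(+1); best=1920 via (D,hash)
  {AD}: card=900; try (D,hash)→1980, (A,merge)→2430, (D,merge)→2460, (A,hash)→2640, (A,nl)→18120, (D,nl)→18150; best=1980 via (D,hash)
  {BCD}: card=120000; try (C,hash)→11880, (C,merge)→17480, (D,hash)→19360, (D,merge)→228640, (C,nl)→481920, (D,nl)→1802680; best=11880 via (C,hash)
  {ABD}: card=7200; try (B,hash)→4560, (A,hash)→5280, (B,merge)→12840, (A,merge)→13830, (B,nl_idx)→15480, (B,nl)→109980 …(+1); best=4560 via (B,hash)
  {ABCD}: card=900000; try (C,hash)→20760, (C,merge)→110360, (A,hash)→134280, (A,merge)→2173230, (C,nl)→3604560, (A,nl)→18011880; best=20760 via (C,hash)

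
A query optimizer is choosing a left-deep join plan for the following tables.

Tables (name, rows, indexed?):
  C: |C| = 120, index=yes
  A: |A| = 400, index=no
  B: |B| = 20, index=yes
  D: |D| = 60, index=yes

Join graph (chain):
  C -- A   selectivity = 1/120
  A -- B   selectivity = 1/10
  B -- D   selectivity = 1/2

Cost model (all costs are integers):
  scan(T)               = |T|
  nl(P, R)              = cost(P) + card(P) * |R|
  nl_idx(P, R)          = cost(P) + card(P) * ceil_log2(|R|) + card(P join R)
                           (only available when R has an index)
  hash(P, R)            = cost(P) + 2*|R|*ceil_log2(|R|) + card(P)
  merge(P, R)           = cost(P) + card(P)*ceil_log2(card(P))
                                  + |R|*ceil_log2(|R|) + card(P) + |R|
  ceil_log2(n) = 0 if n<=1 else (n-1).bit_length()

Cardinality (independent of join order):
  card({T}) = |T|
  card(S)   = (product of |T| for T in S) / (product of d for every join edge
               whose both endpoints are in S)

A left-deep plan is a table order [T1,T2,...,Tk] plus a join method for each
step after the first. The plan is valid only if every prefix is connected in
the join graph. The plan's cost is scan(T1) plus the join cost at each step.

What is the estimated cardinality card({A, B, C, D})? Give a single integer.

Tables in S: A(400), B(20), C(120), D(60)
Edges inside S: C-A(d=120), A-B(d=10), B-D(d=2)
numerator = 400 * 20 * 120 * 60 = 57600000
denominator = 120 * 10 * 2 = 2400
card(S) = 57600000 / 2400 = 24000

24000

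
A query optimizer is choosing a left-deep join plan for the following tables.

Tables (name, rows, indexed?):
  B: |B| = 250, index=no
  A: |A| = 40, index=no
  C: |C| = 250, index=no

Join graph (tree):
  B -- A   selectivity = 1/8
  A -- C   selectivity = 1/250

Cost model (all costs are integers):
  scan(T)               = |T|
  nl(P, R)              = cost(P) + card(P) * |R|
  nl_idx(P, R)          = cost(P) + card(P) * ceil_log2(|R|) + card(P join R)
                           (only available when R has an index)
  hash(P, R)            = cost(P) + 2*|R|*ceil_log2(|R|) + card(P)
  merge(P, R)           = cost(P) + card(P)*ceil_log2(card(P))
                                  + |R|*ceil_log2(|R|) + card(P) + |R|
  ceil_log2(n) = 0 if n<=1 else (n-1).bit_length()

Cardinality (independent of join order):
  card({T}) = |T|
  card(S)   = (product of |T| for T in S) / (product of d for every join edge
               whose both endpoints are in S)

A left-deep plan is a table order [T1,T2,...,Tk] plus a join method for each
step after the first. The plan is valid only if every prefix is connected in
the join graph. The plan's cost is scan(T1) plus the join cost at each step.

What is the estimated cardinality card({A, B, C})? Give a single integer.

1250

Tables in S: A(40), B(250), C(250)
Edges inside S: B-A(d=8), A-C(d=250)
numerator = 40 * 250 * 250 = 2500000
denominator = 8 * 250 = 2000
card(S) = 2500000 / 2000 = 1250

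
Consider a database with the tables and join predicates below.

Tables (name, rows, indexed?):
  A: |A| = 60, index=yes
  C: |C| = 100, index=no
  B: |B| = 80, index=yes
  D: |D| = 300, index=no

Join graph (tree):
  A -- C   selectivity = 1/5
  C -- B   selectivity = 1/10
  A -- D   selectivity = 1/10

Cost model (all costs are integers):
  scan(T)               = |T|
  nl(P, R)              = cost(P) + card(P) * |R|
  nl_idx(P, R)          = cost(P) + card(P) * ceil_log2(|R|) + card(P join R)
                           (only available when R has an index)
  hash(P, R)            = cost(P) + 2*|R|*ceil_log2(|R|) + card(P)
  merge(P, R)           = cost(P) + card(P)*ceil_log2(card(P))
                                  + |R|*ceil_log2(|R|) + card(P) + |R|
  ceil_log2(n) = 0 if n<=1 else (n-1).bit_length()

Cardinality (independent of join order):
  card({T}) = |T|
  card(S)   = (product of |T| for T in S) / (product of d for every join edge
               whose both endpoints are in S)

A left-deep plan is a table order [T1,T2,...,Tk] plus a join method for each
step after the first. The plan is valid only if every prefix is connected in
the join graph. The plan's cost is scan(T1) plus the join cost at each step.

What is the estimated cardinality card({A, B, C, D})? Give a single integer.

288000

Tables in S: A(60), B(80), C(100), D(300)
Edges inside S: A-C(d=5), C-B(d=10), A-D(d=10)
numerator = 60 * 80 * 100 * 300 = 144000000
denominator = 5 * 10 * 10 = 500
card(S) = 144000000 / 500 = 288000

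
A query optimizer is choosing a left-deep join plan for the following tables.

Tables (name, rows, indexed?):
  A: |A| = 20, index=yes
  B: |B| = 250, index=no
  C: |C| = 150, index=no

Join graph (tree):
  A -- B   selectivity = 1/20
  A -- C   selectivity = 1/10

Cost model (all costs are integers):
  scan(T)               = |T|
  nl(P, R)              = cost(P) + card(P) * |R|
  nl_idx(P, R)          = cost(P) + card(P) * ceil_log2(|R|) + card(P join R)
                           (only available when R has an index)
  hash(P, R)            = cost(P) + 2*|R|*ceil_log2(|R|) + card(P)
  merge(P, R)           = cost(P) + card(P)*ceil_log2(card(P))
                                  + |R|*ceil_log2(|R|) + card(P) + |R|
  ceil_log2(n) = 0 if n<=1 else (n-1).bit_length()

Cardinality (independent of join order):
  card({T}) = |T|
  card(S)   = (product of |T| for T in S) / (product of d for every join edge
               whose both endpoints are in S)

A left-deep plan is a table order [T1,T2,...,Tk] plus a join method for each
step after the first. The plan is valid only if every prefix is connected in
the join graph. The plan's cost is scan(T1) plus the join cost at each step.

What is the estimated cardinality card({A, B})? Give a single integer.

Tables in S: A(20), B(250)
Edges inside S: A-B(d=20)
numerator = 20 * 250 = 5000
denominator = 20 = 20
card(S) = 5000 / 20 = 250

250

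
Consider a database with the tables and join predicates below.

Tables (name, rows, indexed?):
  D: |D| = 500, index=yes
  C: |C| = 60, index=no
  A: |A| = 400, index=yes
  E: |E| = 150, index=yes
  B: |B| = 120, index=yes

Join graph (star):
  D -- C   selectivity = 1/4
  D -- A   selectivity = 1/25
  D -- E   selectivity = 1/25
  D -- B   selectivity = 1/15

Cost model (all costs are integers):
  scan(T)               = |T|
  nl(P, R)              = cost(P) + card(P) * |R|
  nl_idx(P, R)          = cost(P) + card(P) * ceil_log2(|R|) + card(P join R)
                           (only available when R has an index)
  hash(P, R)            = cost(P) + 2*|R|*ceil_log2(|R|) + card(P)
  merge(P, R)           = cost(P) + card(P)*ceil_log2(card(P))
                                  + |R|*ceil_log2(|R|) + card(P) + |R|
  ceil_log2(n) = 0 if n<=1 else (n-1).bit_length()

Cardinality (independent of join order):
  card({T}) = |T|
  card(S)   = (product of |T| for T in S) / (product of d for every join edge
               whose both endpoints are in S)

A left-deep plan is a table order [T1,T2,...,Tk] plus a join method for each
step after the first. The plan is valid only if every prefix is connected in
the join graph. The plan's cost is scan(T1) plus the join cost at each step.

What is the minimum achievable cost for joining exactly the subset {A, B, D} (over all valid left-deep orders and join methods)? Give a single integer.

13880

Selinger DP over subsets of {A,B,D}:
  {D}: scan cost=500, card=500
  {A}: scan cost=400, card=400
  {B}: scan cost=120, card=120
  {AD}: card=8000; try (A,hash)→8200, (D,merge)→9400, (A,merge)→9500, (D,hash)→9800, (D,nl_idx)→12000, (A,nl_idx)→13000 …(+2); best=8200 via (A,hash)
  {BD}: card=4000; try (B,hash)→2680, (D,nl_idx)→5200, (D,merge)→6080, (B,merge)→6460, (B,nl_idx)→8000, (D,hash)→9240 …(+2); best=2680 via (B,hash)
  {ABD}: card=64000; try (A,hash)→13880, (B,hash)→17880, (A,merge)→58680, (A,nl_idx)→102680, (B,merge)→121160, (B,nl_idx)→128200 …(+2); best=13880 via (A,hash)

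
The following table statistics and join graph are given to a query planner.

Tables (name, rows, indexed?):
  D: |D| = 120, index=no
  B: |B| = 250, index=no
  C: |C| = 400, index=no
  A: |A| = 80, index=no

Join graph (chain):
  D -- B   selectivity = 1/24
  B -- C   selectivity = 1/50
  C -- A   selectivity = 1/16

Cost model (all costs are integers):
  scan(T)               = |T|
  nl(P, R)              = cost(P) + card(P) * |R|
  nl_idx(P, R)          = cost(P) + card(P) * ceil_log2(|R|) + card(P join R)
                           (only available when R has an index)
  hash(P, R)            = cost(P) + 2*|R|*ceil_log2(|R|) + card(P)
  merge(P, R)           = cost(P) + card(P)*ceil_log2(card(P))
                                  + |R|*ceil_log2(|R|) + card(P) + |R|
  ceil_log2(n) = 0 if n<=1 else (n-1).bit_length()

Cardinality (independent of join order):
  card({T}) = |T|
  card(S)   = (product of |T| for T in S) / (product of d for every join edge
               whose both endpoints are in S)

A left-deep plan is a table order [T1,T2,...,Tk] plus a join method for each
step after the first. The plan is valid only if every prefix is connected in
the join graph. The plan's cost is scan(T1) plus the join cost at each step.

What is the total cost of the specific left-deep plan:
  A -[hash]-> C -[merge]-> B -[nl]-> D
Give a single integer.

step 1: scan A: cost=80, card=80
step 2: join C via hash
    card(P join C) = 80*400/(16) = 2000
    cost = 80 + 2*400*9 + 80 = 7360
step 3: join B via merge
    card(P join B) = 2000*250/(50) = 10000
    cost = 7360 + 2000*11 + 250*8 + 2000 + 250 = 33610
step 4: join D via nl
    card(P join D) = 10000*120/(24) = 50000
    cost = 33610 + 10000*120 = 1233610

1233610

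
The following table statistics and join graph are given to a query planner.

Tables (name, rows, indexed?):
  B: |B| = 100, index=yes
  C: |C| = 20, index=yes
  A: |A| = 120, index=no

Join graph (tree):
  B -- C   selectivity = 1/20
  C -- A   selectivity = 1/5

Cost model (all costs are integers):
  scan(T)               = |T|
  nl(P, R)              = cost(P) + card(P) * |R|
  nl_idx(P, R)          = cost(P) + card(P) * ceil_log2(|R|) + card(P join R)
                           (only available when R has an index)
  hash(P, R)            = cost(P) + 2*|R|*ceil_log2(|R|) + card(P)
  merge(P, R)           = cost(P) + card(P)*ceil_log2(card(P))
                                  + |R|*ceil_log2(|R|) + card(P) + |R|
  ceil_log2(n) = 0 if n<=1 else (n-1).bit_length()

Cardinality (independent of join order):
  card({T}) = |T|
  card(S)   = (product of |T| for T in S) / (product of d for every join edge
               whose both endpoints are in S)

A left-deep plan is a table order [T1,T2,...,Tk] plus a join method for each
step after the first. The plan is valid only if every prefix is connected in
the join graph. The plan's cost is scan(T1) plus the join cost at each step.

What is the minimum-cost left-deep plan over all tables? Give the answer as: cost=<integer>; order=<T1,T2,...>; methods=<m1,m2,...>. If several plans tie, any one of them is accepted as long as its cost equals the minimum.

Selinger DP (subsets sized 1..n):
  {B}: scan cost=100, card=100
  {C}: scan cost=20, card=20
  {A}: scan cost=120, card=120
  {BC}: card=100; try (B,nl_idx)→260, (C,hash)→400, (C,nl_idx)→700, (B,merge)→940, (C,merge)→1020, (B,hash)→1440 …(+2); best=260 via (B,nl_idx)
  {AC}: card=480; try (C,hash)→440, (A,merge)→1100, (C,merge)→1200, (C,nl_idx)→1200, (A,hash)→1720, (A,nl)→2420 …(+1); best=440 via (C,hash)
  {ABC}: card=2400; try (A,merge)→2020, (A,hash)→2040, (B,hash)→2320, (B,merge)→6040, (B,nl_idx)→6200, (A,nl)→12260 …(+1); best=2020 via (A,merge)

cost=2020; order=C,B,A; methods=nl_idx,merge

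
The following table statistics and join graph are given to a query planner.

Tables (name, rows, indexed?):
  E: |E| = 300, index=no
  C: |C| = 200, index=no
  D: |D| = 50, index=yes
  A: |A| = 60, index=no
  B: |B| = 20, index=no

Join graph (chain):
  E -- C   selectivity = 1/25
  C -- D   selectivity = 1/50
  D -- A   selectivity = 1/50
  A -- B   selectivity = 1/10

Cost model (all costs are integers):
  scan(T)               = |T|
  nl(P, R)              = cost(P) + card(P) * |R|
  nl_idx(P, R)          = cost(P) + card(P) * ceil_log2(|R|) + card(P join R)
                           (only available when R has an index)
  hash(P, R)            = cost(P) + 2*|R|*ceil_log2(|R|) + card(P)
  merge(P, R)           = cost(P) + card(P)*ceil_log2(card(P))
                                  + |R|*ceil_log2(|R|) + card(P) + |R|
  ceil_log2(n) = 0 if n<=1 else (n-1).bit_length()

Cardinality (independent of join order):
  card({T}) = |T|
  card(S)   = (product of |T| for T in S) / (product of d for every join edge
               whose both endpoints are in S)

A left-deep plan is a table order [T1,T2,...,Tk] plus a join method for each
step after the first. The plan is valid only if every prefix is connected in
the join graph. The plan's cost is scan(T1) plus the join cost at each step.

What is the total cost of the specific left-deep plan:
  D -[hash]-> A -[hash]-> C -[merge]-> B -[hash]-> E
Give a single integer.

12240

step 1: scan D: cost=50, card=50
step 2: join A via hash
    card(P join A) = 50*60/(50) = 60
    cost = 50 + 2*60*6 + 50 = 820
step 3: join C via hash
    card(P join C) = 60*200/(50) = 240
    cost = 820 + 2*200*8 + 60 = 4080
step 4: join B via merge
    card(P join B) = 240*20/(10) = 480
    cost = 4080 + 240*8 + 20*5 + 240 + 20 = 6360
step 5: join E via hash
    card(P join E) = 480*300/(25) = 5760
    cost = 6360 + 2*300*9 + 480 = 12240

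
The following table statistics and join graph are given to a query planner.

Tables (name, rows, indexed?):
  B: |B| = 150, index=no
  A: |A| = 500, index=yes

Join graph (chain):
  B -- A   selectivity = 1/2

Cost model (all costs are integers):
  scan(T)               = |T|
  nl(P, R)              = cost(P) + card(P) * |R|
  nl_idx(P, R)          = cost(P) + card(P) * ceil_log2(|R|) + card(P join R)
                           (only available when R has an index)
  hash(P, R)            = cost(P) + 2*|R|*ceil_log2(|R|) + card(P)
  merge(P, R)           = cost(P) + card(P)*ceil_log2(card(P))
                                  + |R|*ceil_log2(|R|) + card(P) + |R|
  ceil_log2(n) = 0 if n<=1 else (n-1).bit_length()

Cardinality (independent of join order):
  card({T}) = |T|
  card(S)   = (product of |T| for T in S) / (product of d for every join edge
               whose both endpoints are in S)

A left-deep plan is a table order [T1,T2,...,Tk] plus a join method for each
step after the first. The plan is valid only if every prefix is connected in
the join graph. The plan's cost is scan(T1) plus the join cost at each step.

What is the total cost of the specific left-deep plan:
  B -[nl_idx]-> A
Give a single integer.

39000

step 1: scan B: cost=150, card=150
step 2: join A via nl_idx
    card(P join A) = 150*500/(2) = 37500
    cost = 150 + 150*9 + 37500 = 39000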